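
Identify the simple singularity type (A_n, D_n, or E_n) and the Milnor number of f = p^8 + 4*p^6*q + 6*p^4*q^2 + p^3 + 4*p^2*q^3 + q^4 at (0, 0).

The Hessian of f at 0 has rank 0. Corank 2; j^3 = p^3 is a perfect cube, so E-series; the 4-jet and mu = 6 give E_6.

Type E_6, Milnor number mu = 6.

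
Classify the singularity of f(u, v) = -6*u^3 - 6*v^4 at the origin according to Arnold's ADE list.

The Hessian of f at 0 has rank 0. Corank 2; j^3 = -6*u^3 is a perfect cube, so E-series; the 4-jet and mu = 6 give E_6.

E6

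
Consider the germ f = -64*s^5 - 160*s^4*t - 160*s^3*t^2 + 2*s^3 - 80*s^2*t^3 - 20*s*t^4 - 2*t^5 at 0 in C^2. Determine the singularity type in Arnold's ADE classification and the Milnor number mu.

Type E8, Milnor number mu = 8.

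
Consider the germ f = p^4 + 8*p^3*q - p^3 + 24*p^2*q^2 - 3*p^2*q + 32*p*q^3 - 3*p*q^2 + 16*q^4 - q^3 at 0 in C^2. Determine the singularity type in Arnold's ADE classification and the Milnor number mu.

The Hessian of f at 0 is [[0, 0], [0, 0]] with rank 0, so corank 2. A Groebner basis of the Jacobian ideal J(f) in C{p,q} is {q^4, p*q^2 + 4*q^3/3, p^2 + 2*p*q + q^2}; counting standard monomials gives mu = 6. Corank 2; j^3 = -(p + q)^3 is a perfect cube, so E-series; the 4-jet and mu = 6 give E_6.

Type E_{6}, Milnor number mu = 6.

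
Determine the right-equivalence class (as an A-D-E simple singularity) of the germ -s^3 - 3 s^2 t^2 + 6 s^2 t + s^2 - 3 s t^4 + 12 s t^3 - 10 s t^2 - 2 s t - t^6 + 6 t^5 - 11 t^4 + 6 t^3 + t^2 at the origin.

A2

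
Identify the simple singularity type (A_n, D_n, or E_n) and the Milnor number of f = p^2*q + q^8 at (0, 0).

Type D_{9}, Milnor number mu = 9.

The Hessian of f at 0 has rank 0. Corank 2; j^3 = p^2*q has shape L^2 M (L != M), so D-series; mu = 9 gives D_9.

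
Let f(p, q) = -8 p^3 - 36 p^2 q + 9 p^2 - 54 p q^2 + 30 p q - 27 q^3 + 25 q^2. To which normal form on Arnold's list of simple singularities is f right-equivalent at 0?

A_{2}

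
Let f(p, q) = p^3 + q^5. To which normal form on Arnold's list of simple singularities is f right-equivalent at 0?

The Hessian of f at 0 has rank 0. Corank 2; j^3 = p^3 is a perfect cube, so E-series; the 5-jet and mu = 8 give E_8.

E8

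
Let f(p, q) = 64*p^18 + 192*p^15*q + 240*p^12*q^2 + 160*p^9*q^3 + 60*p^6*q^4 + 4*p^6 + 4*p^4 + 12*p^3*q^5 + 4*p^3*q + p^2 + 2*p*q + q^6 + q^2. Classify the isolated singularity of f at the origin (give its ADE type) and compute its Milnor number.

Type A_5, Milnor number mu = 5.

The Hessian of f at 0 has rank 1. Corank 1: A-series; mu = 5 gives A_5.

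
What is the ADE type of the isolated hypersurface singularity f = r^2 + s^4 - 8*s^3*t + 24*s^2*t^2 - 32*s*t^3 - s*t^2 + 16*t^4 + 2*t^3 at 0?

D5

The Hessian of f at 0 has rank 1. Corank 2; j^3 = -t^2*(s - 2*t) has shape L^2 M (L != M), so D-series; mu = 5 gives D_5.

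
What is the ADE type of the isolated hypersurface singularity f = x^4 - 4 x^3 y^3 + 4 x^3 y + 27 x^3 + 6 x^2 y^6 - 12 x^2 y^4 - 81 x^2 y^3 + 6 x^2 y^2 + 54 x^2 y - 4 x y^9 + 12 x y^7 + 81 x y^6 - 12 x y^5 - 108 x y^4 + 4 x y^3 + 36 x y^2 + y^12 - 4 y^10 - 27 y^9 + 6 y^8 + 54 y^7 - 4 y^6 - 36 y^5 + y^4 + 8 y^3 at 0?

E6

The Hessian of f at 0 has rank 0. Corank 2; j^3 = (3*x + 2*y)^3 is a perfect cube, so E-series; the 4-jet and mu = 6 give E_6.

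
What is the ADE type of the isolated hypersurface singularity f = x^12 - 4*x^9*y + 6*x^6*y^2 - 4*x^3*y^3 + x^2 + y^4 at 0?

A_3

The Hessian of f at 0 has rank 1. Corank 1: A-series; mu = 3 gives A_3.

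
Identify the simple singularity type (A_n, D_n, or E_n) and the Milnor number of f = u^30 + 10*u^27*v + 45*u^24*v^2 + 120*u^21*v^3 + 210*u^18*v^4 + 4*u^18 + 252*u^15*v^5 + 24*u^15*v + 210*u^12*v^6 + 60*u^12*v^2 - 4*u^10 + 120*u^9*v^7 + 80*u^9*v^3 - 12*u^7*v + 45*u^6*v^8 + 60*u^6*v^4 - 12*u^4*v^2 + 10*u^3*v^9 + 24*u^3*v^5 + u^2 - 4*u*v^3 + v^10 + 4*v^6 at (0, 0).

The Hessian of f at 0 has rank 1. Corank 1: A-series; mu = 9 gives A_9.

Type A_9, Milnor number mu = 9.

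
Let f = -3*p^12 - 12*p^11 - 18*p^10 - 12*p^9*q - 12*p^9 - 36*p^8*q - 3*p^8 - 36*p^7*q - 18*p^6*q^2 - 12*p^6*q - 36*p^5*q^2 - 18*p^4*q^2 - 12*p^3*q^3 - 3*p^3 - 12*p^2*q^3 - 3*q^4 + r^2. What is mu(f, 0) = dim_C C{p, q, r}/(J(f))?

6

The Hessian of f at 0 has rank 1. Corank 2; j^3 = -3*p^3 is a perfect cube, so E-series; the 4-jet and mu = 6 give E_6.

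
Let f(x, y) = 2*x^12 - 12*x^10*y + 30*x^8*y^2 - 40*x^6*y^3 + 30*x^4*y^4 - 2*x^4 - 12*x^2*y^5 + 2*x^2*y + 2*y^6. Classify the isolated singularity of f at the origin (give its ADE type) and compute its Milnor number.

Type D_7, Milnor number mu = 7.

The Hessian of f at 0 has rank 0. Corank 2; j^3 = 2*x^2*y has shape L^2 M (L != M), so D-series; mu = 7 gives D_7.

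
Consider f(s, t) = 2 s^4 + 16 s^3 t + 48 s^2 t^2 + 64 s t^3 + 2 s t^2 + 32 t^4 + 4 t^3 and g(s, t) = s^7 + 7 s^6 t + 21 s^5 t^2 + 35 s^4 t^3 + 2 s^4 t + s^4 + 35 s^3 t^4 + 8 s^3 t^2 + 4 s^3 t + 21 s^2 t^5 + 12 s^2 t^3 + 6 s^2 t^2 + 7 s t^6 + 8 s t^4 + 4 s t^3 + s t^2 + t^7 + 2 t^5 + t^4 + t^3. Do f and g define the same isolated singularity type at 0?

Yes.

The Hessian of f at 0 is [[0, 0], [0, 0]] with rank 0, so corank 2. A Groebner basis of the Jacobian ideal J(f) in C{s,t} is {s^3 + t^2/4, t^3, s*t + 2*t^2}; counting standard monomials gives mu = 5. Corank 2; j^3 = 2*t^2*(s + 2*t) has shape L^2 M (L != M), so D-series; mu = 5 gives D_5. The Hessian of g at 0 is [[0, 0], [0, 0]] with rank 0, so corank 2. A Groebner basis of the Jacobian ideal J(g) in C{s,t} is {s^3 + t^2/4, t^3, s*t + t^2}; counting standard monomials gives mu = 5. Corank 2; j^3 = t^2*(s + t) has shape L^2 M (L != M), so D-series; mu = 5 gives D_5. Both have type D_5, hence right-equivalent.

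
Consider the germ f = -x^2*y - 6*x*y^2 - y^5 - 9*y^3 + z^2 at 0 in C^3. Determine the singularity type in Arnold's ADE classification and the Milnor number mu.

Type D_6, Milnor number mu = 6.

The Hessian of f at 0 has rank 1. Corank 2; j^3 = -y*(x + 3*y)^2 has shape L^2 M (L != M), so D-series; mu = 6 gives D_6.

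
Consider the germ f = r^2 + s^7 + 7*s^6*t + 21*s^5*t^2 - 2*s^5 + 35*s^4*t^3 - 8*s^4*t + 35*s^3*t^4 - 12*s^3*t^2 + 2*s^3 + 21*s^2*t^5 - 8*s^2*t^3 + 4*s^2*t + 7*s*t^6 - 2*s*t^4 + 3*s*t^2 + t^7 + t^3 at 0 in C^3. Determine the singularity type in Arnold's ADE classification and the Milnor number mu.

The Hessian of f at 0 has rank 1. Corank 2; j^3 = (s + t)*(2*s^2 + 2*s*t + t^2) splits into three distinct lines over C (the quadratic factor has nonzero discriminant), so D_4.

Type D_{4}, Milnor number mu = 4.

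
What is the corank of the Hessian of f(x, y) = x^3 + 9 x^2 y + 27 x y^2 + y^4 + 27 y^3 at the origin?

2

Hessian at 0 has rank 0.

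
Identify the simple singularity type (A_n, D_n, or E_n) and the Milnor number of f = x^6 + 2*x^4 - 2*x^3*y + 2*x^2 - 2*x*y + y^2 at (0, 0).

Type A_1, Milnor number mu = 1.

The Hessian of f at 0 has rank 2. Corank 0: nondegenerate Morse point, so A_1.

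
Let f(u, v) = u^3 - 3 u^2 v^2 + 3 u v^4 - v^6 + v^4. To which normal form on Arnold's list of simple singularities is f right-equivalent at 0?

The Hessian of f at 0 has rank 0. Corank 2; j^3 = u^3 is a perfect cube, so E-series; the 4-jet and mu = 6 give E_6.

E_{6}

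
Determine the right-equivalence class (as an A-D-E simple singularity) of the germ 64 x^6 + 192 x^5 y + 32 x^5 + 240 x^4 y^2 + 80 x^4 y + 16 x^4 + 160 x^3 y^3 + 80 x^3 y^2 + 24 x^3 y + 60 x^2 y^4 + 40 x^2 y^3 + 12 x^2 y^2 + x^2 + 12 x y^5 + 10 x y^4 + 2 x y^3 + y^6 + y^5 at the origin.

The Hessian of f at 0 is [[2, 0], [0, 0]] with rank 1, so corank 1. A Groebner basis of the Jacobian ideal J(f) in C{x,y} is {x + y^3, x^2, x*y}; counting standard monomials gives mu = 4. Corank 1: A-series; mu = 4 gives A_4.

A4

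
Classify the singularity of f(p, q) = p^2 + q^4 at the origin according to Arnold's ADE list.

A3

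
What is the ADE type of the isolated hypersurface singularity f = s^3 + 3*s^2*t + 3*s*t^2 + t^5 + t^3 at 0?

E_8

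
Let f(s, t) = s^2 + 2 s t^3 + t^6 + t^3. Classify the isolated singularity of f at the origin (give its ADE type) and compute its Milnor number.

The Hessian of f at 0 is [[2, 0], [0, 0]] with rank 1, so corank 1. A Groebner basis of the Jacobian ideal J(f) in C{s,t} is {t^2, s}; counting standard monomials gives mu = 2. Corank 1: A-series; mu = 2 gives A_2.

Type A_{2}, Milnor number mu = 2.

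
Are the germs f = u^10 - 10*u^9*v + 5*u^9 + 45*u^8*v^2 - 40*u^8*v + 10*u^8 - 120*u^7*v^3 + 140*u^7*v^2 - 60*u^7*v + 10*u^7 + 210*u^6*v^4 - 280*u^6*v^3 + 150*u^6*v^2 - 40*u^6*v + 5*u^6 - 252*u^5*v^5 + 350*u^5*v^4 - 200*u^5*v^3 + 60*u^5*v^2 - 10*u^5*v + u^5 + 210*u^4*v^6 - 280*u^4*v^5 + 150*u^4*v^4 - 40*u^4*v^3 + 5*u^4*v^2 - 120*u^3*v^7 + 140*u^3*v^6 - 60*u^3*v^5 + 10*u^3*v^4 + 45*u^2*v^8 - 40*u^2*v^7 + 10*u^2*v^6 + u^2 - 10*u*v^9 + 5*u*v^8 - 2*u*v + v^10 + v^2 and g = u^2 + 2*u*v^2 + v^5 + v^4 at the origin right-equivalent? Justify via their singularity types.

Yes.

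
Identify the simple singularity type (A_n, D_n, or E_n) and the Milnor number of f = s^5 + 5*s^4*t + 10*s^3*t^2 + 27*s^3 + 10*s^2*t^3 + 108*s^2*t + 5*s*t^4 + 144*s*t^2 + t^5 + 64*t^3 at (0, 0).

The Hessian of f at 0 has rank 0. Corank 2; j^3 = (3*s + 4*t)^3 is a perfect cube, so E-series; the 5-jet and mu = 8 give E_8.

Type E_8, Milnor number mu = 8.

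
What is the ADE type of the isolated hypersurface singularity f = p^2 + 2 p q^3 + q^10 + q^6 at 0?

A9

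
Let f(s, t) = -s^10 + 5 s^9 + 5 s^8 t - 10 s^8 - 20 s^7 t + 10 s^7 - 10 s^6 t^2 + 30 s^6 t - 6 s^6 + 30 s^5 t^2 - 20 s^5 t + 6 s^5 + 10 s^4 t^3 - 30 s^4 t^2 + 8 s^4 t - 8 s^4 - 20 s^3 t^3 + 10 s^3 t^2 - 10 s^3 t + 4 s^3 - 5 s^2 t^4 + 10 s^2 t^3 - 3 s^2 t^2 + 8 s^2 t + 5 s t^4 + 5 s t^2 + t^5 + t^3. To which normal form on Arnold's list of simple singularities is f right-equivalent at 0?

D_6

The Hessian of f at 0 has rank 0. Corank 2; j^3 = (s + t)*(2*s + t)^2 has shape L^2 M (L != M), so D-series; mu = 6 gives D_6.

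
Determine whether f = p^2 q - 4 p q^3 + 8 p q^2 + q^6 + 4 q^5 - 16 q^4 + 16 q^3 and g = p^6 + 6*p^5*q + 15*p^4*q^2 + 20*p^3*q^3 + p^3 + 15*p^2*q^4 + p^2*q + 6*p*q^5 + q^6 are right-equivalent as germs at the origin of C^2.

Yes.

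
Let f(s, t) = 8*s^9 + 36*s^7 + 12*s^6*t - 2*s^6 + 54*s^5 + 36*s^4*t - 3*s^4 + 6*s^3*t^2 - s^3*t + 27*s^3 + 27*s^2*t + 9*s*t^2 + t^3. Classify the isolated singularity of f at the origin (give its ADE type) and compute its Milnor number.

Type E_7, Milnor number mu = 7.

The Hessian of f at 0 has rank 0. Corank 2; j^3 = (3*s + t)^3 is a perfect cube, so E-series; the 4-jet and mu = 7 give E_7.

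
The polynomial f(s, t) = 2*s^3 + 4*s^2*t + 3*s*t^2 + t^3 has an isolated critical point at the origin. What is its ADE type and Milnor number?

Type D_4, Milnor number mu = 4.

The Hessian of f at 0 is [[0, 0], [0, 0]] with rank 0, so corank 2. A Groebner basis of the Jacobian ideal J(f) in C{s,t} is {t^3, s^2 - 3*t^2/2, s*t + 3*t^2/2}; counting standard monomials gives mu = 4. Corank 2; j^3 = (s + t)*(2*s^2 + 2*s*t + t^2) splits into three distinct lines over C (the quadratic factor has nonzero discriminant), so D_4.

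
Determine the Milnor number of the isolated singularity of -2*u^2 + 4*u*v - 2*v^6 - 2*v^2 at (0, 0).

5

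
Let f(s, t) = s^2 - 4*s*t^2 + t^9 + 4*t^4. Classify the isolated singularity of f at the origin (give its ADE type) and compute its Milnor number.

Type A_8, Milnor number mu = 8.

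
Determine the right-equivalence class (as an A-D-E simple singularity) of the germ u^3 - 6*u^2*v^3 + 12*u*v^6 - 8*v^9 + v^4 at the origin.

E6

The Hessian of f at 0 is [[0, 0], [0, 0]] with rank 0, so corank 2. A Groebner basis of the Jacobian ideal J(f) in C{u,v} is {v^3, u^2}; counting standard monomials gives mu = 6. Corank 2; j^3 = u^3 is a perfect cube, so E-series; the 4-jet and mu = 6 give E_6.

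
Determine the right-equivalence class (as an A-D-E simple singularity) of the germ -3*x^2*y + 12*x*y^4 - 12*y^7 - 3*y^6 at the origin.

The Hessian of f at 0 is [[0, 0], [0, 0]] with rank 0, so corank 2. A Groebner basis of the Jacobian ideal J(f) in C{x,y} is {-x*y/2 + y^4, x^3, x^2*y, x^2/3 + x*y^2}; counting standard monomials gives mu = 7. Corank 2; j^3 = -3*x^2*y has shape L^2 M (L != M), so D-series; mu = 7 gives D_7.

D_{7}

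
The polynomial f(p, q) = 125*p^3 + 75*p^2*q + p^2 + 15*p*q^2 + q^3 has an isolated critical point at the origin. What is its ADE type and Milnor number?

Type A2, Milnor number mu = 2.

The Hessian of f at 0 is [[2, 0], [0, 0]] with rank 1, so corank 1. A Groebner basis of the Jacobian ideal J(f) in C{p,q} is {q^2, p}; counting standard monomials gives mu = 2. Corank 1: A-series; mu = 2 gives A_2.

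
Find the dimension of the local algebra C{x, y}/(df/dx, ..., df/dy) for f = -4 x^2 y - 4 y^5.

6

The Hessian of f at 0 is [[0, 0], [0, 0]] with rank 0, so corank 2. A Groebner basis of the Jacobian ideal J(f) in C{x,y} is {x^2/5 + y^4, x^3, x*y}; counting standard monomials gives mu = 6. Corank 2; j^3 = -4*x^2*y has shape L^2 M (L != M), so D-series; mu = 6 gives D_6.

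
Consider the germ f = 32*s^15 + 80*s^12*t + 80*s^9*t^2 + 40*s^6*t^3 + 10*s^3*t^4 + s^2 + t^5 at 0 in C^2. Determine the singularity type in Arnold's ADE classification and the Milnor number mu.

Type A4, Milnor number mu = 4.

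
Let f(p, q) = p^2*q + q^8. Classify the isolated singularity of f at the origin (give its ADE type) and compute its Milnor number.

Type D_{9}, Milnor number mu = 9.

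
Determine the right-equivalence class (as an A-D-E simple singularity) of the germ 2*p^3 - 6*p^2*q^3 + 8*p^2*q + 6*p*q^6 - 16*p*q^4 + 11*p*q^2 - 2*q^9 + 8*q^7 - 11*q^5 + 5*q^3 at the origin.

D_{4}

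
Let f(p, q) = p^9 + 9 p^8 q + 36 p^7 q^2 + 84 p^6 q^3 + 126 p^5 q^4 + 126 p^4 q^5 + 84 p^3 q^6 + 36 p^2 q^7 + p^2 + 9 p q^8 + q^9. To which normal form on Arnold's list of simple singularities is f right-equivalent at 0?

A_8

The Hessian of f at 0 has rank 1. Corank 1: A-series; mu = 8 gives A_8.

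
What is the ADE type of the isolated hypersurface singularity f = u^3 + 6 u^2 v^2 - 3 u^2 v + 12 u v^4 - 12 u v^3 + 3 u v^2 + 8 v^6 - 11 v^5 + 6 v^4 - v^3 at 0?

E_8

The Hessian of f at 0 has rank 0. Corank 2; j^3 = (u - v)^3 is a perfect cube, so E-series; the 5-jet and mu = 8 give E_8.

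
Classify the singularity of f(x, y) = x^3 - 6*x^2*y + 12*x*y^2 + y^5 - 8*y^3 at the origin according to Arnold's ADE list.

E_8

The Hessian of f at 0 has rank 0. Corank 2; j^3 = (x - 2*y)^3 is a perfect cube, so E-series; the 5-jet and mu = 8 give E_8.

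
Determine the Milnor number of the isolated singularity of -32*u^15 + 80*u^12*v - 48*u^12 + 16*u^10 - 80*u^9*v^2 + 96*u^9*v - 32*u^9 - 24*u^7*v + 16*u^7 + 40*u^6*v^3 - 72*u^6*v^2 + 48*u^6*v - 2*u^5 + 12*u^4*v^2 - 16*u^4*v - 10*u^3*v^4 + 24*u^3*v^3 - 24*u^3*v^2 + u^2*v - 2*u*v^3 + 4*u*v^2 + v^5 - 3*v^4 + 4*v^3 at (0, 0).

5

The Hessian of f at 0 has rank 0. Corank 2; j^3 = v*(u + 2*v)^2 has shape L^2 M (L != M), so D-series; mu = 5 gives D_5.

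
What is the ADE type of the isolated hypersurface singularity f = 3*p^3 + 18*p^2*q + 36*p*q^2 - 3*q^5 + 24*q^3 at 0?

E8

The Hessian of f at 0 has rank 0. Corank 2; j^3 = 3*(p + 2*q)^3 is a perfect cube, so E-series; the 5-jet and mu = 8 give E_8.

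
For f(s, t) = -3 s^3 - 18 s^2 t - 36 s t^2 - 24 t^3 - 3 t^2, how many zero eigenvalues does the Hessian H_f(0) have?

1

Hessian at 0 has rank 1.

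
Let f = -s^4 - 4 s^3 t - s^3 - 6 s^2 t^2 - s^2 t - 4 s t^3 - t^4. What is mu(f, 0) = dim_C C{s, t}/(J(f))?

5

The Hessian of f at 0 is [[0, 0], [0, 0]] with rank 0, so corank 2. A Groebner basis of the Jacobian ideal J(f) in C{s,t} is {s*t^2, -s*t/4 + t^3, s^2 + s*t}; counting standard monomials gives mu = 5. Corank 2; j^3 = -s^2*(s + t) has shape L^2 M (L != M), so D-series; mu = 5 gives D_5.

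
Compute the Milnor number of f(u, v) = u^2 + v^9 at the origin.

The Hessian of f at 0 has rank 1. Corank 1: A-series; mu = 8 gives A_8.

8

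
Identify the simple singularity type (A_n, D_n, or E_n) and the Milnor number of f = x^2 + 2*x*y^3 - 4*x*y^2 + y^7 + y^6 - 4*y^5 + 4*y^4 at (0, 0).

Type A6, Milnor number mu = 6.

The Hessian of f at 0 is [[2, 0], [0, 0]] with rank 1, so corank 1. A Groebner basis of the Jacobian ideal J(f) in C{x,y} is {x^3, x^2*y + x^2 + 4*x*y + 8*x - 16*y^2, -x^2/4 + x*y^2 + x*y + 2*x - 4*y^2, x + y^3 - 2*y^2}; counting standard monomials gives mu = 6. Corank 1: A-series; mu = 6 gives A_6.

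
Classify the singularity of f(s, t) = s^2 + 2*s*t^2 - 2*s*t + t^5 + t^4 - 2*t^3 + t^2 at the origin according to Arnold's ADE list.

A4

The Hessian of f at 0 is [[2, -2], [-2, 2]] with rank 1, so corank 1. A Groebner basis of the Jacobian ideal J(f) in C{s,t} is {s^2 - 2*s*t - s + t, s + t^2 - t}; counting standard monomials gives mu = 4. Corank 1: A-series; mu = 4 gives A_4.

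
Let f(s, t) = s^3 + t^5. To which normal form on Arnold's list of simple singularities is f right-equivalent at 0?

E8

The Hessian of f at 0 is [[0, 0], [0, 0]] with rank 0, so corank 2. A Groebner basis of the Jacobian ideal J(f) in C{s,t} is {t^4, s^2}; counting standard monomials gives mu = 8. Corank 2; j^3 = s^3 is a perfect cube, so E-series; the 5-jet and mu = 8 give E_8.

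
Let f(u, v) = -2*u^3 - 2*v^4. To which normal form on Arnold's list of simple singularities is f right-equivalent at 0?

E_6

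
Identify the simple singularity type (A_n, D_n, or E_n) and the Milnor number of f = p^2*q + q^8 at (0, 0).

Type D_{9}, Milnor number mu = 9.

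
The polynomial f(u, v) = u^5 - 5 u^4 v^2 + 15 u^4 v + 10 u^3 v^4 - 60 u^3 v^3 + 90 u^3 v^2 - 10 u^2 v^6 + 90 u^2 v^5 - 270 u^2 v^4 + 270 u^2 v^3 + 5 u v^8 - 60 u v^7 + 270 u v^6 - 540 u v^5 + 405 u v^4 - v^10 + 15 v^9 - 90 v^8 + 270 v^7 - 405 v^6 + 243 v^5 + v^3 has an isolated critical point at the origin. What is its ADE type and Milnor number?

Type E8, Milnor number mu = 8.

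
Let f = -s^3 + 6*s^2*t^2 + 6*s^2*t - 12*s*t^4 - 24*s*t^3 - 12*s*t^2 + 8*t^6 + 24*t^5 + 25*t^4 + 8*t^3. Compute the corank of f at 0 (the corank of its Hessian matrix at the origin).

The Hessian at 0 is [[0, 0], [0, 0]] of rank 0; hence corank 2.

2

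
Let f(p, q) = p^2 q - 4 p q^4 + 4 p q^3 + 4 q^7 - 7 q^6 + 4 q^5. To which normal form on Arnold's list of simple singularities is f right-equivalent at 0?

The Hessian of f at 0 is [[0, 0], [0, 0]] with rank 0, so corank 2. A Groebner basis of the Jacobian ideal J(f) in C{p,q} is {-p*q/2 + q^4 - q^3, p^3, p^2*q + 2*p^2/7 - 4*p*q/7 - 8*q^3/7, p^2/7 + p*q^2 + 5*p*q/7 + 10*q^3/7}; counting standard monomials gives mu = 7. Corank 2; j^3 = p^2*q has shape L^2 M (L != M), so D-series; mu = 7 gives D_7.

D7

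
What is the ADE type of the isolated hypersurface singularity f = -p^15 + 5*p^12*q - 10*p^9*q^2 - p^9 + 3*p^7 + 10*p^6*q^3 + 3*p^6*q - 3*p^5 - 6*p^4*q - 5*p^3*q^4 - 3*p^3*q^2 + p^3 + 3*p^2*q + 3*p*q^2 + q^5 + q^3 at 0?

The Hessian of f at 0 is [[0, 0], [0, 0]] with rank 0, so corank 2. A Groebner basis of the Jacobian ideal J(f) in C{p,q} is {p^2/2 + p*q^3 + p*q + q^2/2, q^4, p^3 - 3*p*q^2 - 2*q^3, p^2*q + 2*p*q^2 + q^3}; counting standard monomials gives mu = 8. Corank 2; j^3 = (p + q)^3 is a perfect cube, so E-series; the 5-jet and mu = 8 give E_8.

E_{8}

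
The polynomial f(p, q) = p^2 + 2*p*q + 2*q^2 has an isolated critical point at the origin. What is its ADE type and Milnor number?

The Hessian of f at 0 has rank 2. Corank 0: nondegenerate Morse point, so A_1.

Type A1, Milnor number mu = 1.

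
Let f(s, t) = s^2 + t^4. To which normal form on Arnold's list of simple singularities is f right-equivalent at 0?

A_{3}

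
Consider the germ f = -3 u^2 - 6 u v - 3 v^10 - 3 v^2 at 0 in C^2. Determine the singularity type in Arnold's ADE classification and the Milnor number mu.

Type A_9, Milnor number mu = 9.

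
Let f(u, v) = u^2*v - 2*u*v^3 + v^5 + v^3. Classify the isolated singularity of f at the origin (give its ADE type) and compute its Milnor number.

Type D4, Milnor number mu = 4.

The Hessian of f at 0 has rank 0. Corank 2; j^3 = v*(u^2 + v^2) splits into three distinct lines over C (the quadratic factor has nonzero discriminant), so D_4.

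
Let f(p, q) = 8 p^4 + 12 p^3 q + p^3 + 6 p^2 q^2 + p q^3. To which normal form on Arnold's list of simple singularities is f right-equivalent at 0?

E_7

The Hessian of f at 0 is [[0, 0], [0, 0]] with rank 0, so corank 2. A Groebner basis of the Jacobian ideal J(f) in C{p,q} is {3*p^2/4 + q^4 + q^3/4, p^3, p^2*q - p^2/4 - q^3/12, p^2 + p*q^2 + q^3/3}; counting standard monomials gives mu = 7. Corank 2; j^3 = p^3 is a perfect cube, so E-series; the 4-jet and mu = 7 give E_7.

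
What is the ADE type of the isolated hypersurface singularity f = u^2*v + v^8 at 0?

The Hessian of f at 0 has rank 0. Corank 2; j^3 = u^2*v has shape L^2 M (L != M), so D-series; mu = 9 gives D_9.

D_9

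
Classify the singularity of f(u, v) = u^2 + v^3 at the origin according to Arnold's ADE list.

The Hessian of f at 0 is [[2, 0], [0, 0]] with rank 1, so corank 1. A Groebner basis of the Jacobian ideal J(f) in C{u,v} is {v^2, u}; counting standard monomials gives mu = 2. Corank 1: A-series; mu = 2 gives A_2.

A_{2}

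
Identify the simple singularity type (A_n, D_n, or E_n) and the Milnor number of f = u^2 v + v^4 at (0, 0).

Type D_{5}, Milnor number mu = 5.

The Hessian of f at 0 is [[0, 0], [0, 0]] with rank 0, so corank 2. A Groebner basis of the Jacobian ideal J(f) in C{u,v} is {u^3, u^2/4 + v^3, u*v}; counting standard monomials gives mu = 5. Corank 2; j^3 = u^2*v has shape L^2 M (L != M), so D-series; mu = 5 gives D_5.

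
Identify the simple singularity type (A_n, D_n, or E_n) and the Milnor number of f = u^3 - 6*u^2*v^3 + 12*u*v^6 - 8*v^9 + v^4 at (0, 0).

Type E_6, Milnor number mu = 6.

The Hessian of f at 0 has rank 0. Corank 2; j^3 = u^3 is a perfect cube, so E-series; the 4-jet and mu = 6 give E_6.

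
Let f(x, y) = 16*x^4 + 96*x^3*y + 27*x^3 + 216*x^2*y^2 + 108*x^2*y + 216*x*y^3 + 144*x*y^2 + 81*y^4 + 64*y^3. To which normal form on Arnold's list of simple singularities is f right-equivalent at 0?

The Hessian of f at 0 has rank 0. Corank 2; j^3 = (3*x + 4*y)^3 is a perfect cube, so E-series; the 4-jet and mu = 6 give E_6.

E_6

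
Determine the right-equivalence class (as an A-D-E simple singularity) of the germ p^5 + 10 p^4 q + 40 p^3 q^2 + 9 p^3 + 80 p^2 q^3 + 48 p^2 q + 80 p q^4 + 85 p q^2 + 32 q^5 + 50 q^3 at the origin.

The Hessian of f at 0 is [[0, 0], [0, 0]] with rank 0, so corank 2. A Groebner basis of the Jacobian ideal J(f) in C{p,q} is {-243*p*q/5 + q^4 - 81*q^2, p*q^2 + 5*q^3/3, p^2 + 11*p*q/3 + 10*q^2/3}; counting standard monomials gives mu = 6. Corank 2; j^3 = (p + 2*q)*(3*p + 5*q)^2 has shape L^2 M (L != M), so D-series; mu = 6 gives D_6.

D_{6}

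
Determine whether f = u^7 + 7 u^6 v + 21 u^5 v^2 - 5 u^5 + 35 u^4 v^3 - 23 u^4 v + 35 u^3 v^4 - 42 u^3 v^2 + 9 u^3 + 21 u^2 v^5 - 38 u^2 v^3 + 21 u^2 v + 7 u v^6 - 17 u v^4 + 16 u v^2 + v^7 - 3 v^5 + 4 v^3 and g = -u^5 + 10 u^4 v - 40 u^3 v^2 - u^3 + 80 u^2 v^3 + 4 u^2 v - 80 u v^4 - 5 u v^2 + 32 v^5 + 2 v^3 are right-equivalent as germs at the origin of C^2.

Yes.

The Hessian of f at 0 has rank 0. Corank 2; j^3 = (u + v)*(3*u + 2*v)^2 has shape L^2 M (L != M), so D-series; mu = 6 gives D_6. The Hessian of g at 0 has rank 0. Corank 2; j^3 = -(u - 2*v)*(u - v)^2 has shape L^2 M (L != M), so D-series; mu = 6 gives D_6. Both have type D_6, hence right-equivalent.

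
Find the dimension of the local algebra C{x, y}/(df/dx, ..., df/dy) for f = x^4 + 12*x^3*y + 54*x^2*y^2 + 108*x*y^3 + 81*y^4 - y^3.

6

The Hessian of f at 0 is [[0, 0], [0, 0]] with rank 0, so corank 2. A Groebner basis of the Jacobian ideal J(f) in C{x,y} is {x^3 + 9*x^2*y, y^2}; counting standard monomials gives mu = 6. Corank 2; j^3 = -y^3 is a perfect cube, so E-series; the 4-jet and mu = 6 give E_6.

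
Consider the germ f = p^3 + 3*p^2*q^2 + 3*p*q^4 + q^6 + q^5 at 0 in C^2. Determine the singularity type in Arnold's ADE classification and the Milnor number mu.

Type E_8, Milnor number mu = 8.

The Hessian of f at 0 is [[0, 0], [0, 0]] with rank 0, so corank 2. A Groebner basis of the Jacobian ideal J(f) in C{p,q} is {q^4, p^3, p^2/2 + p*q^2}; counting standard monomials gives mu = 8. Corank 2; j^3 = p^3 is a perfect cube, so E-series; the 5-jet and mu = 8 give E_8.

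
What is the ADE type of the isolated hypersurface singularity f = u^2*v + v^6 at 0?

D_{7}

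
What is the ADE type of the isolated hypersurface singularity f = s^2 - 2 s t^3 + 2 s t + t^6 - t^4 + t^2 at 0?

A3

The Hessian of f at 0 is [[2, 2], [2, 2]] with rank 1, so corank 1. A Groebner basis of the Jacobian ideal J(f) in C{s,t} is {t^3, s + t}; counting standard monomials gives mu = 3. Corank 1: A-series; mu = 3 gives A_3.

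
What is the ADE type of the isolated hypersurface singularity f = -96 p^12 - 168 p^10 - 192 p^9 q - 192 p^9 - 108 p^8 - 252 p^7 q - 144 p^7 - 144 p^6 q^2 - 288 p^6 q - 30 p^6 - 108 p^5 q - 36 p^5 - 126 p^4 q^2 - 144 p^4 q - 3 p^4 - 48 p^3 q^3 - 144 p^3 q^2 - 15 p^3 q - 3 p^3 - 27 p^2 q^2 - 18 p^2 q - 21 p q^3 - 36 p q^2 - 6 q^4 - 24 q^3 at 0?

The Hessian of f at 0 has rank 0. Corank 2; j^3 = -3*(p + 2*q)^3 is a perfect cube, so E-series; the 4-jet and mu = 7 give E_7.

E_7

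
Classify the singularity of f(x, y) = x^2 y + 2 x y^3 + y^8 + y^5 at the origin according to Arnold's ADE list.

D_9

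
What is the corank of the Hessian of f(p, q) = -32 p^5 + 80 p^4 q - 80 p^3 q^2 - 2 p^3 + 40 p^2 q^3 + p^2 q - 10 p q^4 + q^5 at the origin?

2

Hessian at 0 has rank 0.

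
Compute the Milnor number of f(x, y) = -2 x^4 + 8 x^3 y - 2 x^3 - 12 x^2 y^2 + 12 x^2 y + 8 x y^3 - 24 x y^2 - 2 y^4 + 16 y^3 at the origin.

6

The Hessian of f at 0 has rank 0. Corank 2; j^3 = -2*(x - 2*y)^3 is a perfect cube, so E-series; the 4-jet and mu = 6 give E_6.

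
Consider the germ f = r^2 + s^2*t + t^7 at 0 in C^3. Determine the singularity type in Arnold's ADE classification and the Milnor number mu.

Type D8, Milnor number mu = 8.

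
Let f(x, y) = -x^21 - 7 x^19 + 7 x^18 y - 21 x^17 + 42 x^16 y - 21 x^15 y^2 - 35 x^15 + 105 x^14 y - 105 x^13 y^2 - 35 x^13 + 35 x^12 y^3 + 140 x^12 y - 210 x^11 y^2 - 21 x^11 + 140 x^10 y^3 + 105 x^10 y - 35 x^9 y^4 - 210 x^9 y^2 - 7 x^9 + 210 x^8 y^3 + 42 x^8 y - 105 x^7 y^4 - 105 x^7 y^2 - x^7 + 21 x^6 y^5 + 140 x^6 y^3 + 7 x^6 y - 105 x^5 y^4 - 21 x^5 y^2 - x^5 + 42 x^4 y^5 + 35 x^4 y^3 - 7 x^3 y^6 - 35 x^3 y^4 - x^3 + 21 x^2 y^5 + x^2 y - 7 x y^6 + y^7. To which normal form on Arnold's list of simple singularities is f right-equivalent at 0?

D_8

The Hessian of f at 0 is [[0, 0], [0, 0]] with rank 0, so corank 2. A Groebner basis of the Jacobian ideal J(f) in C{x,y} is {x*y/7 + y^6, x*y^2, x^2 - x*y}; counting standard monomials gives mu = 8. Corank 2; j^3 = -x^2*(x - y) has shape L^2 M (L != M), so D-series; mu = 8 gives D_8.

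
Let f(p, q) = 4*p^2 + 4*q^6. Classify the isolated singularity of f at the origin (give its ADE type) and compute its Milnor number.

Type A_{5}, Milnor number mu = 5.

The Hessian of f at 0 has rank 1. Corank 1: A-series; mu = 5 gives A_5.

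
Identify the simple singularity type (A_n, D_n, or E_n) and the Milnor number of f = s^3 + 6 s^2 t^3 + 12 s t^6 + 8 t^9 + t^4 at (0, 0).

Type E_{6}, Milnor number mu = 6.

The Hessian of f at 0 has rank 0. Corank 2; j^3 = s^3 is a perfect cube, so E-series; the 4-jet and mu = 6 give E_6.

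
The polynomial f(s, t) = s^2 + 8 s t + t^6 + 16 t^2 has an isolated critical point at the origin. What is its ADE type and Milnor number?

The Hessian of f at 0 has rank 1. Corank 1: A-series; mu = 5 gives A_5.

Type A_{5}, Milnor number mu = 5.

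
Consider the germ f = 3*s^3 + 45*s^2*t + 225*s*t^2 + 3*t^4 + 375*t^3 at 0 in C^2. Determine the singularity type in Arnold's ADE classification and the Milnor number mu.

The Hessian of f at 0 is [[0, 0], [0, 0]] with rank 0, so corank 2. A Groebner basis of the Jacobian ideal J(f) in C{s,t} is {t^3, s^2 + 10*s*t + 25*t^2}; counting standard monomials gives mu = 6. Corank 2; j^3 = 3*(s + 5*t)^3 is a perfect cube, so E-series; the 4-jet and mu = 6 give E_6.

Type E6, Milnor number mu = 6.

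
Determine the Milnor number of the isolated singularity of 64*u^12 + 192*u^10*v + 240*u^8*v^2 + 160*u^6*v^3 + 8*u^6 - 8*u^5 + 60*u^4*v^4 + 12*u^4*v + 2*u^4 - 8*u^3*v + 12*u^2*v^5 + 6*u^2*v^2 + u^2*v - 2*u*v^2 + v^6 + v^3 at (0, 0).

7

The Hessian of f at 0 has rank 0. Corank 2; j^3 = v*(u - v)^2 has shape L^2 M (L != M), so D-series; mu = 7 gives D_7.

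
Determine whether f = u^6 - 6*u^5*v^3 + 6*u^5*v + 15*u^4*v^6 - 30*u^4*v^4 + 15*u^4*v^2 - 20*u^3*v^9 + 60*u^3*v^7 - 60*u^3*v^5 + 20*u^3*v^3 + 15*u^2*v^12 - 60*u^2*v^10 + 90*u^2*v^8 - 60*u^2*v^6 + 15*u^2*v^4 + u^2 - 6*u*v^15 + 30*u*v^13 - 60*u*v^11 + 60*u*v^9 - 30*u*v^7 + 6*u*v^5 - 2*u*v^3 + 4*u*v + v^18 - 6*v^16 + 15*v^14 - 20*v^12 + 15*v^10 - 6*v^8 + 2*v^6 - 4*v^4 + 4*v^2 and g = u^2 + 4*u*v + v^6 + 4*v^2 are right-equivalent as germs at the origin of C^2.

Yes.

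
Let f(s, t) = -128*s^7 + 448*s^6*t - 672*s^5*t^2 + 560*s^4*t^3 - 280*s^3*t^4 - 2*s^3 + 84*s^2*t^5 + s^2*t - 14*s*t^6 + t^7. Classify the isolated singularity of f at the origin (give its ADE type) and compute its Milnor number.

Type D_{8}, Milnor number mu = 8.

The Hessian of f at 0 has rank 0. Corank 2; j^3 = -s^2*(2*s - t) has shape L^2 M (L != M), so D-series; mu = 8 gives D_8.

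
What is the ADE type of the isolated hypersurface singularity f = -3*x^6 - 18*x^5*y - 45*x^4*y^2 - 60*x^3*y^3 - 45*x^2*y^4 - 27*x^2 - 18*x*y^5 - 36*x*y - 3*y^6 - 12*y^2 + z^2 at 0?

A_5

The Hessian of f at 0 is [[-54, -36, 0], [-36, -24, 0], [0, 0, 2]] with rank 2, so corank 1. A Groebner basis of the Jacobian ideal J(f) in C{x,y,z} is {y^5, x + 2*y/3, z}; counting standard monomials gives mu = 5. Corank 1: A-series; mu = 5 gives A_5.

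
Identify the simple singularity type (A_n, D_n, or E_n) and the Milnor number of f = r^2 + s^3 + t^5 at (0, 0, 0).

The Hessian of f at 0 has rank 1. Corank 2; j^3 = s^3 is a perfect cube, so E-series; the 5-jet and mu = 8 give E_8.

Type E_{8}, Milnor number mu = 8.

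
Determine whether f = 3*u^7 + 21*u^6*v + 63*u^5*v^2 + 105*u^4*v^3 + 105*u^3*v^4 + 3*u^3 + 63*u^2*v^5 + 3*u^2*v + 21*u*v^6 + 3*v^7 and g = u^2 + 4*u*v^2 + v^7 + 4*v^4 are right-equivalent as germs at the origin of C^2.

No.

The Hessian of f at 0 is [[0, 0], [0, 0]] with rank 0, so corank 2. A Groebner basis of the Jacobian ideal J(f) in C{u,v} is {-u*v/7 + v^6, u*v^2, u^2 + u*v}; counting standard monomials gives mu = 8. Corank 2; j^3 = 3*u^2*(u + v) has shape L^2 M (L != M), so D-series; mu = 8 gives D_8. The Hessian of g at 0 is [[2, 0], [0, 0]] with rank 1, so corank 1. A Groebner basis of the Jacobian ideal J(g) in C{u,v} is {u^3, u/2 + v^2}; counting standard monomials gives mu = 6. Corank 1: A-series; mu = 6 gives A_6. f is D_8 but g is A_6, hence not right-equivalent.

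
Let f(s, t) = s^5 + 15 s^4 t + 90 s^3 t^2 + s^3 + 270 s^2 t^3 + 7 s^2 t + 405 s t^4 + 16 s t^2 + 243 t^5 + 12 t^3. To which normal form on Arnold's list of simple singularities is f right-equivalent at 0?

D6

The Hessian of f at 0 is [[0, 0], [0, 0]] with rank 0, so corank 2. A Groebner basis of the Jacobian ideal J(f) in C{s,t} is {-s*t/5 + t^4 - 2*t^2/5, s*t^2 + 2*t^3, s^2 + 5*s*t + 6*t^2}; counting standard monomials gives mu = 6. Corank 2; j^3 = (s + 2*t)^2*(s + 3*t) has shape L^2 M (L != M), so D-series; mu = 6 gives D_6.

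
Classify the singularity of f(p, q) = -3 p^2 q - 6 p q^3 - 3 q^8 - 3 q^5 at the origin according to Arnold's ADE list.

D_{9}

The Hessian of f at 0 has rank 0. Corank 2; j^3 = -3*p^2*q has shape L^2 M (L != M), so D-series; mu = 9 gives D_9.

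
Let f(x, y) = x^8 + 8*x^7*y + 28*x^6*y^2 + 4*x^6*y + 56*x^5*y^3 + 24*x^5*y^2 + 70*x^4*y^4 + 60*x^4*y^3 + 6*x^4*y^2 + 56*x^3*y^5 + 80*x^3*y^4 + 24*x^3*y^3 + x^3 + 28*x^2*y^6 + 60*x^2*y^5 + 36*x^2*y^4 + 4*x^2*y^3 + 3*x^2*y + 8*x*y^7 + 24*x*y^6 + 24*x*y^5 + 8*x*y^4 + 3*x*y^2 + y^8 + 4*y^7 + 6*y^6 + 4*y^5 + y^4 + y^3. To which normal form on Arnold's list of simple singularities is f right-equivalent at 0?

E_{6}

The Hessian of f at 0 has rank 0. Corank 2; j^3 = (x + y)^3 is a perfect cube, so E-series; the 4-jet and mu = 6 give E_6.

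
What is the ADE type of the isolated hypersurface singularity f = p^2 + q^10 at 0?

A_9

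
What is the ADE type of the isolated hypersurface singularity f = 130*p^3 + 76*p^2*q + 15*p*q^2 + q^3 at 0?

D_4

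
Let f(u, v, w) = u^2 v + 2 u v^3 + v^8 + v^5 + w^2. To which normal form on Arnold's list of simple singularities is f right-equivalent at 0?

D_9

The Hessian of f at 0 has rank 1. Corank 2; j^3 = u^2*v has shape L^2 M (L != M), so D-series; mu = 9 gives D_9.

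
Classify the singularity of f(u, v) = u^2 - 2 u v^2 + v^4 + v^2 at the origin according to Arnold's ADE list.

A_{1}

The Hessian of f at 0 is [[2, 0], [0, 2]] with rank 2, so corank 0. A Groebner basis of the Jacobian ideal J(f) in C{u,v} is {u, v}; counting standard monomials gives mu = 1. Corank 0: nondegenerate Morse point, so A_1.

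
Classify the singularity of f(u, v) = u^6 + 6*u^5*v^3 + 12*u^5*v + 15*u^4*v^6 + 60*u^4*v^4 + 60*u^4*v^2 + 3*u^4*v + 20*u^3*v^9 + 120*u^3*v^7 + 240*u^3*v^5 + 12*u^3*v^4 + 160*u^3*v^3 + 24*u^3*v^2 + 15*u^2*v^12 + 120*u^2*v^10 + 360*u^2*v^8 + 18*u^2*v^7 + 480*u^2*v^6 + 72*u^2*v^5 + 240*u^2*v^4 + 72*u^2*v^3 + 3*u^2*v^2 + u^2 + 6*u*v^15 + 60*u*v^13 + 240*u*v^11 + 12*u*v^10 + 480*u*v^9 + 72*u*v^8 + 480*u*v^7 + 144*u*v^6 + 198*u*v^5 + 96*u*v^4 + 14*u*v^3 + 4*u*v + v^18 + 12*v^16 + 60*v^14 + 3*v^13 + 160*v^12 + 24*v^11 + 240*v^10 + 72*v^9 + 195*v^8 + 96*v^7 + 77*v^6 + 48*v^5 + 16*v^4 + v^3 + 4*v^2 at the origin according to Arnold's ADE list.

A_2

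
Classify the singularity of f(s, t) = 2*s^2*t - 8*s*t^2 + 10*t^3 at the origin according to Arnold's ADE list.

The Hessian of f at 0 is [[0, 0], [0, 0]] with rank 0, so corank 2. A Groebner basis of the Jacobian ideal J(f) in C{s,t} is {t^3, s^2 - t^2, s*t - 2*t^2}; counting standard monomials gives mu = 4. Corank 2; j^3 = 2*t*(s^2 - 4*s*t + 5*t^2) splits into three distinct lines over C (the quadratic factor has nonzero discriminant), so D_4.

D_4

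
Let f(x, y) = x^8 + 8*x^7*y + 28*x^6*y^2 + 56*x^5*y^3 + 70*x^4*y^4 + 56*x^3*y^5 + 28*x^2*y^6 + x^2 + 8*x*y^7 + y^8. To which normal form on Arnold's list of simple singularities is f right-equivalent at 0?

The Hessian of f at 0 has rank 1. Corank 1: A-series; mu = 7 gives A_7.

A_{7}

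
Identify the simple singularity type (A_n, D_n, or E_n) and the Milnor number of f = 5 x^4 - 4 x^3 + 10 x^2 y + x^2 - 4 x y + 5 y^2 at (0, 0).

Type A1, Milnor number mu = 1.

The Hessian of f at 0 has rank 2. Corank 0: nondegenerate Morse point, so A_1.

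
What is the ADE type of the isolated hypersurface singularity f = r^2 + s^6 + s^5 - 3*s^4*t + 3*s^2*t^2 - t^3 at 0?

E_{8}

The Hessian of f at 0 has rank 1. Corank 2; j^3 = -t^3 is a perfect cube, so E-series; the 5-jet and mu = 8 give E_8.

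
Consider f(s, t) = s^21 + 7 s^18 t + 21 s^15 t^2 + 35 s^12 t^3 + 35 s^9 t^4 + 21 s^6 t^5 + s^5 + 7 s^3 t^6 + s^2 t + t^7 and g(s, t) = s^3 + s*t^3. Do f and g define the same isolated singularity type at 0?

The Hessian of f at 0 is [[0, 0], [0, 0]] with rank 0, so corank 2. A Groebner basis of the Jacobian ideal J(f) in C{s,t} is {s^2/7 + t^6, s^3, s*t}; counting standard monomials gives mu = 8. Corank 2; j^3 = s^2*t has shape L^2 M (L != M), so D-series; mu = 8 gives D_8. The Hessian of g at 0 is [[0, 0], [0, 0]] with rank 0, so corank 2. A Groebner basis of the Jacobian ideal J(g) in C{s,t} is {s^3, s*t^2, 3*s^2 + t^3}; counting standard monomials gives mu = 7. Corank 2; j^3 = s^3 is a perfect cube, so E-series; the 4-jet and mu = 7 give E_7. f is D_8 but g is E_7, hence not right-equivalent.

No.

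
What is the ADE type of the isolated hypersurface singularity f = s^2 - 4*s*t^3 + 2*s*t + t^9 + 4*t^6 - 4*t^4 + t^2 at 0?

A8

The Hessian of f at 0 has rank 1. Corank 1: A-series; mu = 8 gives A_8.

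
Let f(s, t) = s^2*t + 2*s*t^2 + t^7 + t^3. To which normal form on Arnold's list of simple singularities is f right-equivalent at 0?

D_8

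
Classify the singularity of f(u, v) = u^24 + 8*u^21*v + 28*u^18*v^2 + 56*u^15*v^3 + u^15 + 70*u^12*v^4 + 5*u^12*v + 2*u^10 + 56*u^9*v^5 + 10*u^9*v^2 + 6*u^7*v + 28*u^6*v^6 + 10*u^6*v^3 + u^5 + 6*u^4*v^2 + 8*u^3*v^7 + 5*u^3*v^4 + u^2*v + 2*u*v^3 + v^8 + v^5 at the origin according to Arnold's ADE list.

The Hessian of f at 0 has rank 0. Corank 2; j^3 = u^2*v has shape L^2 M (L != M), so D-series; mu = 9 gives D_9.

D_9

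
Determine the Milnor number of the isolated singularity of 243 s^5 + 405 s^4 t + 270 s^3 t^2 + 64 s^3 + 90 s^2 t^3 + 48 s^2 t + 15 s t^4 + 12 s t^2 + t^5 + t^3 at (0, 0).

8

The Hessian of f at 0 is [[0, 0], [0, 0]] with rank 0, so corank 2. A Groebner basis of the Jacobian ideal J(f) in C{s,t} is {t^5, s*t^3 + 13*t^4/48, s^2 + s*t/2 + t^2/16}; counting standard monomials gives mu = 8. Corank 2; j^3 = (4*s + t)^3 is a perfect cube, so E-series; the 5-jet and mu = 8 give E_8.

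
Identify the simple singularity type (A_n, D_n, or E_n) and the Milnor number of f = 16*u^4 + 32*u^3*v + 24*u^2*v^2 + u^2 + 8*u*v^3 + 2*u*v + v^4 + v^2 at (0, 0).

The Hessian of f at 0 is [[2, 2], [2, 2]] with rank 1, so corank 1. A Groebner basis of the Jacobian ideal J(f) in C{u,v} is {v^3, u + v}; counting standard monomials gives mu = 3. Corank 1: A-series; mu = 3 gives A_3.

Type A_{3}, Milnor number mu = 3.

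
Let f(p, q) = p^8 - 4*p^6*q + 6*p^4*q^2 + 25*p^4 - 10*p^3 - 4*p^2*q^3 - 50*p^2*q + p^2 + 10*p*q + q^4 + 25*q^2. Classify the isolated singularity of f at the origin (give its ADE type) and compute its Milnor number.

Type A_3, Milnor number mu = 3.

The Hessian of f at 0 has rank 1. Corank 1: A-series; mu = 3 gives A_3.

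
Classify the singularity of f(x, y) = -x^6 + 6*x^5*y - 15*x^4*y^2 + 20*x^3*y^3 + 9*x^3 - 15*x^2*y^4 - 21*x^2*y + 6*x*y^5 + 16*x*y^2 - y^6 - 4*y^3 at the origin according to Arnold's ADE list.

The Hessian of f at 0 has rank 0. Corank 2; j^3 = (x - y)*(3*x - 2*y)^2 has shape L^2 M (L != M), so D-series; mu = 7 gives D_7.

D_7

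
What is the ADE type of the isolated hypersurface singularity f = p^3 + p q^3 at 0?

E7

The Hessian of f at 0 has rank 0. Corank 2; j^3 = p^3 is a perfect cube, so E-series; the 4-jet and mu = 7 give E_7.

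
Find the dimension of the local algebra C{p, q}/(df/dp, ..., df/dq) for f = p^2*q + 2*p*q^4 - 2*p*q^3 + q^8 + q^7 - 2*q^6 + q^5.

9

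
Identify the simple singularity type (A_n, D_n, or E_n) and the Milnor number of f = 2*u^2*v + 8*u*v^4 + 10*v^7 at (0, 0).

Type D8, Milnor number mu = 8.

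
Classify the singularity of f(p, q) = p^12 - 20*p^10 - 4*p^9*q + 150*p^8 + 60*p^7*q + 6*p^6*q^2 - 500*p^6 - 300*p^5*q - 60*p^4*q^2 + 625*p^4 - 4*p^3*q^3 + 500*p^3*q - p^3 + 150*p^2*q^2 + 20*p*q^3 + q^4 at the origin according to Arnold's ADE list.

E_{6}

The Hessian of f at 0 is [[0, 0], [0, 0]] with rank 0, so corank 2. A Groebner basis of the Jacobian ideal J(f) in C{p,q} is {q^4, p*q^2 + q^3/15, p^2}; counting standard monomials gives mu = 6. Corank 2; j^3 = -p^3 is a perfect cube, so E-series; the 4-jet and mu = 6 give E_6.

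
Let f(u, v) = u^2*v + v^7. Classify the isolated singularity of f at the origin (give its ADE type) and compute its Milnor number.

The Hessian of f at 0 has rank 0. Corank 2; j^3 = u^2*v has shape L^2 M (L != M), so D-series; mu = 8 gives D_8.

Type D_{8}, Milnor number mu = 8.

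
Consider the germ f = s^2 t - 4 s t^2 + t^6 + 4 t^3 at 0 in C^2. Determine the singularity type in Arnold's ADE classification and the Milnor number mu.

Type D_7, Milnor number mu = 7.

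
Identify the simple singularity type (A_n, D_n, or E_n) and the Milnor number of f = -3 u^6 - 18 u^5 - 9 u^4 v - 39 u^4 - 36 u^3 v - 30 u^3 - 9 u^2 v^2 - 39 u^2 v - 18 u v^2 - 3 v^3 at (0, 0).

The Hessian of f at 0 is [[0, 0], [0, 0]] with rank 0, so corank 2. A Groebner basis of the Jacobian ideal J(f) in C{u,v} is {v^3, u^2 - 3*v^2/11, u*v + 6*v^2/11}; counting standard monomials gives mu = 4. Corank 2; j^3 = -3*(2*u + v)*(5*u^2 + 4*u*v + v^2) splits into three distinct lines over C (the quadratic factor has nonzero discriminant), so D_4.

Type D_4, Milnor number mu = 4.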